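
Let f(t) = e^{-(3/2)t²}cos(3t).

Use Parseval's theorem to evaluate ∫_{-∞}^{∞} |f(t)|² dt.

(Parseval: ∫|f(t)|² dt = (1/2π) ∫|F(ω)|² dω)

∫|f(t)|² dt = \frac{\sqrt{3} \sqrt{\pi} \left(1 + e^{3}\right)}{6 e^{3}}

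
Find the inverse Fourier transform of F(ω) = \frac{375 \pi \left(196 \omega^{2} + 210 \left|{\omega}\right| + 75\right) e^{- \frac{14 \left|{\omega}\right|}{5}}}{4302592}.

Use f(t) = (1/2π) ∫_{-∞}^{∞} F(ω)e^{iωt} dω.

f(t) = \frac{3}{\left(t^{2} + \frac{196}{25}\right)^{3}}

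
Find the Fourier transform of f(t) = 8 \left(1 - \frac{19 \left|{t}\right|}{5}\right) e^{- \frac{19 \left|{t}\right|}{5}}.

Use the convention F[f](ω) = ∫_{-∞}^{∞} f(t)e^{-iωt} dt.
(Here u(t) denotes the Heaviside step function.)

F(ω) = \frac{76000 \omega^{2}}{\left(25 \omega^{2} + 361\right)^{2}}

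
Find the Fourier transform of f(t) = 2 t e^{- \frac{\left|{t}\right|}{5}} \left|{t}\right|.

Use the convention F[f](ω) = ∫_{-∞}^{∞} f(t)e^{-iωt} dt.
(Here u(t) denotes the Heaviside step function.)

F(ω) = \frac{5000 i \omega \left(25 \omega^{2} - 3\right)}{\left(25 \omega^{2} + 1\right)^{3}}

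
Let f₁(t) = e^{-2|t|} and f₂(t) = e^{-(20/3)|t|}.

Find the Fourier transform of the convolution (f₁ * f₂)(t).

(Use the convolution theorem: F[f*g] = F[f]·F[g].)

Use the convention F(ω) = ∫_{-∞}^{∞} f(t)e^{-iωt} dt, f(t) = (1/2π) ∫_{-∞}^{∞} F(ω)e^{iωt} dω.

F[f₁*f₂](ω) = \frac{480}{\left(\omega^{2} + 4\right) \left(9 \omega^{2} + 400\right)}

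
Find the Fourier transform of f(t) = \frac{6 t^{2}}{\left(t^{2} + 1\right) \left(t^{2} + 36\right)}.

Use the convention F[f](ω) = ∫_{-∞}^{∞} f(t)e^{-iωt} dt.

F(ω) = \frac{6 \pi \left(6 - e^{5 \left|{\omega}\right|}\right) e^{- 6 \left|{\omega}\right|}}{35}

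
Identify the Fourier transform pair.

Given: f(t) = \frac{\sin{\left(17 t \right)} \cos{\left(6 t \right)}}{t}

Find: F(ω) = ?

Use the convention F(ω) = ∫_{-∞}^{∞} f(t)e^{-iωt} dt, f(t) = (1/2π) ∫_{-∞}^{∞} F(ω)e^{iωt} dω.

F(ω) = \begin{cases} \pi & \text{for}\: \omega > -11 \wedge \omega < 11 \\\frac{\pi}{2} & \text{for}\: \omega > -23 \wedge \omega < 23 \\0 & \text{otherwise} \end{cases}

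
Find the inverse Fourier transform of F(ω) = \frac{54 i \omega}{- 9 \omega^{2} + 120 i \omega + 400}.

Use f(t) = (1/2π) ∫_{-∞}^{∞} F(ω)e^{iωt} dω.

f(t) = 6 \left(1 - \frac{20 t}{3}\right) e^{- \frac{20 t}{3}} u\left(t\right)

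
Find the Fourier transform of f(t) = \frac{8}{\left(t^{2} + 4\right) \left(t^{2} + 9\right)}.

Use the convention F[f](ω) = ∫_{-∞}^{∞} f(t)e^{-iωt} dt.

F(ω) = \frac{4 \pi \left(3 e^{\left|{\omega}\right|} - 2\right) e^{- 3 \left|{\omega}\right|}}{15}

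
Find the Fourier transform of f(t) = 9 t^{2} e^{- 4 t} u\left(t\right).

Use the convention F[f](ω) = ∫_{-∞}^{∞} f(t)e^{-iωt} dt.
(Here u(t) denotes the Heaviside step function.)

F(ω) = \frac{18}{\left(i \omega + 4\right)^{3}}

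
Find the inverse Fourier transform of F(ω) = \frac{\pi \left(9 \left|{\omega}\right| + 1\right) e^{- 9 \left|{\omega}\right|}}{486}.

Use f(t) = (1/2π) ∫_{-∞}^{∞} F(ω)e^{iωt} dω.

f(t) = \frac{3}{\left(t^{2} + 81\right)^{2}}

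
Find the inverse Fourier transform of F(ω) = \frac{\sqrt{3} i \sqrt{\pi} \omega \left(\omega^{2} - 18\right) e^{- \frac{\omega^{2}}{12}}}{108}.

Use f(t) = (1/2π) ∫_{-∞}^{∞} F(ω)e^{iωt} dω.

f(t) = 6 t^{3} e^{- 3 t^{2}}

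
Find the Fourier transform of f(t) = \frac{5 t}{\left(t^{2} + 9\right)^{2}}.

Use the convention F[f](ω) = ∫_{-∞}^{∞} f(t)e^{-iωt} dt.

F(ω) = - \frac{5 i \pi \omega e^{- 3 \left|{\omega}\right|}}{6}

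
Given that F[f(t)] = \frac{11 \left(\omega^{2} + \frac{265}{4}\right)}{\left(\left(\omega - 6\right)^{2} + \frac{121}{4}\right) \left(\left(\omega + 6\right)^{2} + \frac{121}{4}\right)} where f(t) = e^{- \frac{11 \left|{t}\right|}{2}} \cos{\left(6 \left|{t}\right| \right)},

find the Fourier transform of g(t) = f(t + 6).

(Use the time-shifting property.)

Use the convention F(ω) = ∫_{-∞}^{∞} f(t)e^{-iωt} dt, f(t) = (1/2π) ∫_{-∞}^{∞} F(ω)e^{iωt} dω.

F[g](ω) = \frac{\left(176 \omega^{2} + 11660\right) e^{6 i \omega}}{16 \omega^{4} - 184 \omega^{2} + 70225}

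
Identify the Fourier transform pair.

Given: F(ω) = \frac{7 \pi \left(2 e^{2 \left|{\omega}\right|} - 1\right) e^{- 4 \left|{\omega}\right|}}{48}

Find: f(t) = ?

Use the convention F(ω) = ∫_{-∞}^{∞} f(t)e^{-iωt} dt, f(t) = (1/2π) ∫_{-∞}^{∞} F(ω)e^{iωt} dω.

f(t) = \frac{7}{\left(t^{2} + 4\right) \left(t^{2} + 16\right)}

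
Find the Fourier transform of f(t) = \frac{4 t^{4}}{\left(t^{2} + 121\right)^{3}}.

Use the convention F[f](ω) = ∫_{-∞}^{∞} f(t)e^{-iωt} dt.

F(ω) = \frac{\pi \left(121 \omega^{2} - 55 \left|{\omega}\right| + 3\right) e^{- 11 \left|{\omega}\right|}}{22}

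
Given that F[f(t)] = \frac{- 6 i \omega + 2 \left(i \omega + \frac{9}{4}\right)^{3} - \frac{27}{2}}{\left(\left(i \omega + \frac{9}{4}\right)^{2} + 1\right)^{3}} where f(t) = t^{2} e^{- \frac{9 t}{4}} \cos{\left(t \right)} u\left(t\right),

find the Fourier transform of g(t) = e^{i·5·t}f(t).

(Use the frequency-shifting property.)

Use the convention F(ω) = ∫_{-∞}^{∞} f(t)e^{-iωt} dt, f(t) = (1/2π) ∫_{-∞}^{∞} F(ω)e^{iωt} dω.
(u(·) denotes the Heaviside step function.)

F[g](ω) = \frac{128 \left(192 i \left(5 - \omega\right) + \left(4 i \left(\omega - 5\right) + 9\right)^{3} - 432\right)}{\left(\left(4 i \left(\omega - 5\right) + 9\right)^{2} + 16\right)^{3}}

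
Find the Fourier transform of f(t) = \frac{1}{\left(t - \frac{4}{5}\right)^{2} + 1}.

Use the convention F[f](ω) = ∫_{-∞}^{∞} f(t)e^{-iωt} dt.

F(ω) = \pi e^{- \frac{4 i \omega}{5} - \left|{\omega}\right|}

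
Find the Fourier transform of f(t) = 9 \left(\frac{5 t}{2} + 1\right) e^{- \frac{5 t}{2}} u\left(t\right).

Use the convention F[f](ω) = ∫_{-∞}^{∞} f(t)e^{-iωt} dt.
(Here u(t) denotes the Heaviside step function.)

F(ω) = \frac{36 \left(- i \omega - 5\right)}{4 \omega^{2} - 20 i \omega - 25}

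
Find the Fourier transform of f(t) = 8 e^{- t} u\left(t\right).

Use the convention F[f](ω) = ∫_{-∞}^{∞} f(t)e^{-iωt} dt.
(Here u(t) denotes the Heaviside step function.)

F(ω) = \frac{8}{i \omega + 1}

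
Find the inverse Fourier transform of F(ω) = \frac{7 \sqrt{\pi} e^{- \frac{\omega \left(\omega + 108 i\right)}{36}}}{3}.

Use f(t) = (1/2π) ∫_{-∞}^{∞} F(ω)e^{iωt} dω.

f(t) = 7 e^{- 9 \left(t - 3\right)^{2}}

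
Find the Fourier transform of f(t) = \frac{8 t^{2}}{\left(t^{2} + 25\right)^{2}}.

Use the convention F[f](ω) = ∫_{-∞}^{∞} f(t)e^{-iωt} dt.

F(ω) = \frac{4 \pi \left(1 - 5 \left|{\omega}\right|\right) e^{- 5 \left|{\omega}\right|}}{5}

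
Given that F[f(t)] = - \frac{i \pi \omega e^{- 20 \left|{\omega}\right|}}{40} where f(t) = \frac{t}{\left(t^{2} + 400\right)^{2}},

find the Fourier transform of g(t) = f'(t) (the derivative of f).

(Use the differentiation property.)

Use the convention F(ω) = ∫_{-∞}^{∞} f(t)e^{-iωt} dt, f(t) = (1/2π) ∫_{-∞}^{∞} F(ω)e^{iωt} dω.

F[g](ω) = \frac{\pi \omega^{2} e^{- 20 \left|{\omega}\right|}}{40}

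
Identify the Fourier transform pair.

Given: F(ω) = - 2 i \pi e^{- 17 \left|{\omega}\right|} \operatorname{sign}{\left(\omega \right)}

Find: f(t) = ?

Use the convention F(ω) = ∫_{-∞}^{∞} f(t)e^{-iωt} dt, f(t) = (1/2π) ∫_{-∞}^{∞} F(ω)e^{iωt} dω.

f(t) = \frac{2 t}{t^{2} + 289}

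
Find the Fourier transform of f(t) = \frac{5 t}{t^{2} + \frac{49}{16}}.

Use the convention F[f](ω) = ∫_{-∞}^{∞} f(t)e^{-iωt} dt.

F(ω) = - 5 i \pi e^{- \frac{7 \left|{\omega}\right|}{4}} \operatorname{sign}{\left(\omega \right)}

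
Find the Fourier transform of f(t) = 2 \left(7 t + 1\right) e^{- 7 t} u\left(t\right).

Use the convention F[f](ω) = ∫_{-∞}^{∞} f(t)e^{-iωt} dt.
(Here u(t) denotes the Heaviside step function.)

F(ω) = \frac{2 \left(- i \omega - 14\right)}{\omega^{2} - 14 i \omega - 49}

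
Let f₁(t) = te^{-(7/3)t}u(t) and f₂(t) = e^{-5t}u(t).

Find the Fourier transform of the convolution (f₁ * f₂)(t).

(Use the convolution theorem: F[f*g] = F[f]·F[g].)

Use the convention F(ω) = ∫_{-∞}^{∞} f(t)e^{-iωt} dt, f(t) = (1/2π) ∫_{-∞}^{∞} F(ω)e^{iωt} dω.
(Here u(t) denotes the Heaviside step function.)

F[f₁*f₂](ω) = \frac{9}{\left(i \omega + 5\right) \left(3 i \omega + 7\right)^{2}}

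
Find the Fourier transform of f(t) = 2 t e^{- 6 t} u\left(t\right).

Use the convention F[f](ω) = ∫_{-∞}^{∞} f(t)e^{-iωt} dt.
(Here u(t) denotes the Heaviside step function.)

F(ω) = \frac{2}{\left(i \omega + 6\right)^{2}}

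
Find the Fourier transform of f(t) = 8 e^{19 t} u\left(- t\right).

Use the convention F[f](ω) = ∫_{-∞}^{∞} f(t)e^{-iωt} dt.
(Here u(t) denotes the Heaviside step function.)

F(ω) = - \frac{8}{i \omega - 19}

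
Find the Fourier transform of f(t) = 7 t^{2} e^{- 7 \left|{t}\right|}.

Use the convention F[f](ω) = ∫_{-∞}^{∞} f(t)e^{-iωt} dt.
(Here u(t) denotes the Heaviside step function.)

F(ω) = \frac{196 \left(49 - 3 \omega^{2}\right)}{\left(\omega^{2} + 49\right)^{3}}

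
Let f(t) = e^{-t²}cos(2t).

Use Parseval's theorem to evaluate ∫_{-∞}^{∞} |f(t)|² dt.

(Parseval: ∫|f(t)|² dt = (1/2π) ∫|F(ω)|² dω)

∫|f(t)|² dt = \frac{\sqrt{2} \sqrt{\pi} \left(1 + e^{2}\right)}{4 e^{2}}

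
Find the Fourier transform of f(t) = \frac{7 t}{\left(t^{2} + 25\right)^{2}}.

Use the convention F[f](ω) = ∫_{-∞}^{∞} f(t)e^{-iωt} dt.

F(ω) = - \frac{7 i \pi \omega e^{- 5 \left|{\omega}\right|}}{10}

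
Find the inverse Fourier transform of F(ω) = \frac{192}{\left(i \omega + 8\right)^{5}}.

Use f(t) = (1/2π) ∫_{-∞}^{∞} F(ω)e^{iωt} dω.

f(t) = 8 t^{4} e^{- 8 t} u\left(t\right)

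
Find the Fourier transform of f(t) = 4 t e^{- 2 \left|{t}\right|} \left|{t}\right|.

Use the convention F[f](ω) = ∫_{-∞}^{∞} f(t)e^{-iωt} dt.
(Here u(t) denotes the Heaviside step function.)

F(ω) = \frac{16 i \omega \left(\omega^{2} - 12\right)}{\left(\omega^{2} + 4\right)^{3}}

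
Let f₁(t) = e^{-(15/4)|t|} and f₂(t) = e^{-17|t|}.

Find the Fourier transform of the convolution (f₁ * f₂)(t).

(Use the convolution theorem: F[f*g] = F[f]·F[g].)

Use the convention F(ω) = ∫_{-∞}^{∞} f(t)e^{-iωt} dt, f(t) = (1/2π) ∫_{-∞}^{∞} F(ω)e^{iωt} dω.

F[f₁*f₂](ω) = \frac{4080}{\left(\omega^{2} + 289\right) \left(16 \omega^{2} + 225\right)}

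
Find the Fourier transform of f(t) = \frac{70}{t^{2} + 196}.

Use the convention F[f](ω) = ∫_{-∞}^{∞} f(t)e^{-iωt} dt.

F(ω) = 5 \pi e^{- 14 \left|{\omega}\right|}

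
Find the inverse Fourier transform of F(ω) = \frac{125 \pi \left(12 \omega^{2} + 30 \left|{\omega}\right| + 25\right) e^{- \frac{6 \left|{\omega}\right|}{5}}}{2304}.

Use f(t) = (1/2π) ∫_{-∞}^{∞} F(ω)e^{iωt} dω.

f(t) = \frac{9}{\left(t^{2} + \frac{36}{25}\right)^{3}}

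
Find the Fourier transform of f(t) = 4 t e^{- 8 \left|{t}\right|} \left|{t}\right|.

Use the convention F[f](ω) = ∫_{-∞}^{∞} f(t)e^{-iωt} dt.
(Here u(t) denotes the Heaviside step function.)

F(ω) = \frac{16 i \omega \left(\omega^{2} - 192\right)}{\left(\omega^{2} + 64\right)^{3}}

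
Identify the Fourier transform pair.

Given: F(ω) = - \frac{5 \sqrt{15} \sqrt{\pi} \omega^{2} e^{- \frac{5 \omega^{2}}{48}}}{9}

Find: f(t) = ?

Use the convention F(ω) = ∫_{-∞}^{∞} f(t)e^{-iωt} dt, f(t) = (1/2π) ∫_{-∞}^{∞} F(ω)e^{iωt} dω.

f(t) = 8 \left(\frac{48 t^{2}}{5} - 2\right) e^{- \frac{12 t^{2}}{5}}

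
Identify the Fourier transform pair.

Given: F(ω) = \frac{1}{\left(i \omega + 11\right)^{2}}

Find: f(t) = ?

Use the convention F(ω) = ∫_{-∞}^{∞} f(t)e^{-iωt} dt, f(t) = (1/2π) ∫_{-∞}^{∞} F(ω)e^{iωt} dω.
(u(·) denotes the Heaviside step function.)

f(t) = t e^{- 11 t} u\left(t\right)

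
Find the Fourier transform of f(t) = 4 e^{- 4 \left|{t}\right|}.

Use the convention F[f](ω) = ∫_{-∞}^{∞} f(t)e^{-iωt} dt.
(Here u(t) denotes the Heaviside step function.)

F(ω) = \frac{32}{\omega^{2} + 16}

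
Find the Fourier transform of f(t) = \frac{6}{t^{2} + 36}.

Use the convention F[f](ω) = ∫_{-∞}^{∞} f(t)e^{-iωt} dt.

F(ω) = \pi e^{- 6 \left|{\omega}\right|}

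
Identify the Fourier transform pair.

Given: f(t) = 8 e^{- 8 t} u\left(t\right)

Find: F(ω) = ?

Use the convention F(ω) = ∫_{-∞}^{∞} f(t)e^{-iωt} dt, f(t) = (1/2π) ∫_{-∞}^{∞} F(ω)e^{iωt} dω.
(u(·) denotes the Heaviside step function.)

F(ω) = \frac{8}{i \omega + 8}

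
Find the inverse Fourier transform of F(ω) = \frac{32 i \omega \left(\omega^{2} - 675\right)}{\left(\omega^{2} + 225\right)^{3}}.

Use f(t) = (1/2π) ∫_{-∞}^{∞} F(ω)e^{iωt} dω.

f(t) = 8 t e^{- 15 \left|{t}\right|} \left|{t}\right|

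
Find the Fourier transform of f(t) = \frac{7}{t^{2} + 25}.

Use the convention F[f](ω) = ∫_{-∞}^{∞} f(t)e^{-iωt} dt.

F(ω) = \frac{7 \pi e^{- 5 \left|{\omega}\right|}}{5}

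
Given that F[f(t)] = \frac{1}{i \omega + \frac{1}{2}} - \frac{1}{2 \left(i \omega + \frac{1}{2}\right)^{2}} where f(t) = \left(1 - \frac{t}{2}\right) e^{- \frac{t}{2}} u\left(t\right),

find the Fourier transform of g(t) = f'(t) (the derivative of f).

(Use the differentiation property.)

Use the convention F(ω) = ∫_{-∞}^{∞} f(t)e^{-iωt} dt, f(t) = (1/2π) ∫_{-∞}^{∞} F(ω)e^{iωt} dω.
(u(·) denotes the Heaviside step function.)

F[g](ω) = \frac{4 \omega^{2}}{4 \omega^{2} - 4 i \omega - 1}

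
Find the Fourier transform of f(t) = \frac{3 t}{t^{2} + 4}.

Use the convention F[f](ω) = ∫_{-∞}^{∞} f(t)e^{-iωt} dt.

F(ω) = - 3 i \pi e^{- 2 \left|{\omega}\right|} \operatorname{sign}{\left(\omega \right)}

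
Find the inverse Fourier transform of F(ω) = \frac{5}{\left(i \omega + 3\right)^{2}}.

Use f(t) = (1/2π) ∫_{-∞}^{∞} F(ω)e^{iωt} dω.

f(t) = 5 t e^{- 3 t} u\left(t\right)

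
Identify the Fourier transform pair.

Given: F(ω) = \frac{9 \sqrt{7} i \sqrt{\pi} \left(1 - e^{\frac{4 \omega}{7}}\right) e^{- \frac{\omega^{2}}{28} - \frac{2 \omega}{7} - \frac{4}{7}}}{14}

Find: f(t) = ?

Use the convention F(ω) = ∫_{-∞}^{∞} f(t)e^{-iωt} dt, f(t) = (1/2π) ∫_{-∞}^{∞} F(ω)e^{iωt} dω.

f(t) = 9 e^{- 7 t^{2}} \sin{\left(4 t \right)}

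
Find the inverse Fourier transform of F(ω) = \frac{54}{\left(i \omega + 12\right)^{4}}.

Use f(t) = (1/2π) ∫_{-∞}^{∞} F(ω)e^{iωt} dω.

f(t) = 9 t^{3} e^{- 12 t} u\left(t\right)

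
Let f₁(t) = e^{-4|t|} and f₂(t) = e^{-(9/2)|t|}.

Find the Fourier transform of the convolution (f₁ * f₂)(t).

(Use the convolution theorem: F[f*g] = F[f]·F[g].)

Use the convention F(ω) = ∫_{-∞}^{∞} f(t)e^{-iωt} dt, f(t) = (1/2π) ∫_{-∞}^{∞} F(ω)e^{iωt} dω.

F[f₁*f₂](ω) = \frac{288}{\left(\omega^{2} + 16\right) \left(4 \omega^{2} + 81\right)}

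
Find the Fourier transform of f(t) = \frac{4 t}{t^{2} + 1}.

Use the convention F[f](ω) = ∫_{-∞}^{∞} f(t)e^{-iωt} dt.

F(ω) = - 4 i \pi e^{- \left|{\omega}\right|} \operatorname{sign}{\left(\omega \right)}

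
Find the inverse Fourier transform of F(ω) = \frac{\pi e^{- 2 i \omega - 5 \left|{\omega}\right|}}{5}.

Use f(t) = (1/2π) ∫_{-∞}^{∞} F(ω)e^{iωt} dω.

f(t) = \frac{1}{\left(t - 2\right)^{2} + 25}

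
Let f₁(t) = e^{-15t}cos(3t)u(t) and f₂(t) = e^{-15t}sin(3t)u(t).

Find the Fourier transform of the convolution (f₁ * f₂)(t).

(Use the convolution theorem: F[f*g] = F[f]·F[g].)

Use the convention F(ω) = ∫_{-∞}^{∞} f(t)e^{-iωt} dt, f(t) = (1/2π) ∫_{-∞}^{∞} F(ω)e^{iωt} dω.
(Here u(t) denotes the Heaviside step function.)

F[f₁*f₂](ω) = \frac{3 \left(i \omega + 15\right)}{\left(\left(i \omega + 15\right)^{2} + 9\right)^{2}}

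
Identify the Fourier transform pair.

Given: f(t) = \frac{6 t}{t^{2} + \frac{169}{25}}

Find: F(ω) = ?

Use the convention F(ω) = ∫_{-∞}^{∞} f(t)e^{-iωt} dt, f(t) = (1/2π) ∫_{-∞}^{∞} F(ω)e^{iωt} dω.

F(ω) = - 6 i \pi e^{- \frac{13 \left|{\omega}\right|}{5}} \operatorname{sign}{\left(\omega \right)}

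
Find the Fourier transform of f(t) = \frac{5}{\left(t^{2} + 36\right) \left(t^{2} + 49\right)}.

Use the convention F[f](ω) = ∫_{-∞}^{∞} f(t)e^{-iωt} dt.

F(ω) = \frac{5 \pi \left(7 e^{\left|{\omega}\right|} - 6\right) e^{- 7 \left|{\omega}\right|}}{546}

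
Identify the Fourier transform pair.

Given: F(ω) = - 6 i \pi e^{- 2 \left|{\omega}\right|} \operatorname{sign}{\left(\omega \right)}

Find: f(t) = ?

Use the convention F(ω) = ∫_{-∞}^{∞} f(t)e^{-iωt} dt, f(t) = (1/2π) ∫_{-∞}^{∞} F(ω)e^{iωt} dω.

f(t) = \frac{6 t}{t^{2} + 4}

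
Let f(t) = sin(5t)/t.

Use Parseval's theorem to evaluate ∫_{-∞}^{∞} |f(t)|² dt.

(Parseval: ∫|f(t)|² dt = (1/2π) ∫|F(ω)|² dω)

∫|f(t)|² dt = 5 \pi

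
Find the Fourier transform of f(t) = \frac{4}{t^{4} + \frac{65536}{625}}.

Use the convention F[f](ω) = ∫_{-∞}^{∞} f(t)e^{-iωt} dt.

F(ω) = \frac{125 \pi e^{- \frac{8 \sqrt{2} \left|{\omega}\right|}{5}} \sin{\left(\frac{8 \sqrt{2} \left|{\omega}\right|}{5} + \frac{\pi}{4} \right)}}{1024}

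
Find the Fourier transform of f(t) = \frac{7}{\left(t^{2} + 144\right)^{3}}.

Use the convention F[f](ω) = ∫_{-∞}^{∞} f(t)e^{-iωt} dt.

F(ω) = \frac{7 \pi \left(48 \omega^{2} + 12 \left|{\omega}\right| + 1\right) e^{- 12 \left|{\omega}\right|}}{663552}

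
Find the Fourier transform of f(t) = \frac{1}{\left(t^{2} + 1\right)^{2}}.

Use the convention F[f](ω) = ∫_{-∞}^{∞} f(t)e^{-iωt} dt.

F(ω) = \frac{\pi \left(\left|{\omega}\right| + 1\right) e^{- \left|{\omega}\right|}}{2}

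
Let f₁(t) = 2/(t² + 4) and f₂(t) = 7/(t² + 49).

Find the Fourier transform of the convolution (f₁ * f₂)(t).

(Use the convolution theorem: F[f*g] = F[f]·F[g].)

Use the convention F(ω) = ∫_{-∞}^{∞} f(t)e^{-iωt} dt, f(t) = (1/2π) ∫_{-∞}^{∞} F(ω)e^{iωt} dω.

F[f₁*f₂](ω) = \pi^{2} e^{- 9 \left|{\omega}\right|}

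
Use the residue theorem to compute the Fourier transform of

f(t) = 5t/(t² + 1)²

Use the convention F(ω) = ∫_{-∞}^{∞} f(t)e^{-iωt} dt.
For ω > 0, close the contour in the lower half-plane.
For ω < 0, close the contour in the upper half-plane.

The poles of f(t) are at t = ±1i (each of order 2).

Let g(z) = f(z)e^{-iωz}; for large |z| the factor e^{-iωz} decays in the lower half-plane when ω > 0 and in the upper half-plane when ω < 0.

Case ω > 0 (lower half-plane, clockwise contour ⇒ F(ω) = -2πi·ΣRes):
  Res_{z = - i} g(z) = \frac{5 \omega e^{- \omega}}{4} (pole of order 2)
  F(ω) = -2πi·ΣRes = - \frac{5 i \pi \omega e^{- \omega}}{2}

Case ω < 0 (upper half-plane, counterclockwise contour ⇒ F(ω) = +2πi·ΣRes):
  Res_{z = i} g(z) = - \frac{5 \omega e^{\omega}}{4} (pole of order 2)
  F(ω) = 2πi·ΣRes = - \frac{5 i \pi \omega e^{\omega}}{2}

Both cases combine into a single formula in |ω|:

F(ω) = - \frac{5 i \pi \omega e^{- \left|{\omega}\right|}}{2}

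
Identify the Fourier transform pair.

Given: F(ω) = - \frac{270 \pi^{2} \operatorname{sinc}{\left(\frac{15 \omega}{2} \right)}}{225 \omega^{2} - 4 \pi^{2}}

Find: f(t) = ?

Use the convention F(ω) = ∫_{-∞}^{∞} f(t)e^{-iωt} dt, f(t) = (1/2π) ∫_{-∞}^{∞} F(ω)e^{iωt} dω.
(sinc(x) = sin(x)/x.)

f(t) = 9 \left(\begin{cases} \frac{\cos{\left(\frac{2 \pi t}{15} \right)}}{2} + \frac{1}{2} & \text{for}\: \left|{t}\right| < \frac{15}{2} \\0 & \text{otherwise} \end{cases}\right)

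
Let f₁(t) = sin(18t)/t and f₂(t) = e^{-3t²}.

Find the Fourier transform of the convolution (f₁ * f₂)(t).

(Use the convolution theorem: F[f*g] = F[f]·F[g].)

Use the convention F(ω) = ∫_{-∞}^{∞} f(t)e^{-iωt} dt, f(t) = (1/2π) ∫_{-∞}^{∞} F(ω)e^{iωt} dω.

F[f₁*f₂](ω) = \begin{cases} \frac{\sqrt{3} \pi^{\frac{3}{2}} e^{- \frac{\omega^{2}}{12}}}{3} & \text{for}\: \omega > -18 \wedge \omega < 18 \\0 & \text{otherwise} \end{cases}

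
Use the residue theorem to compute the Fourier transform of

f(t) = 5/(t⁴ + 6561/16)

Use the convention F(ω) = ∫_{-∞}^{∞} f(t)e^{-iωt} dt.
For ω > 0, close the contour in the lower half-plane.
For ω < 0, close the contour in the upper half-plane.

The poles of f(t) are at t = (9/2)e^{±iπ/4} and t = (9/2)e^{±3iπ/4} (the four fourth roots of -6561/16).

Let g(z) = f(z)e^{-iωz}; for large |z| the factor e^{-iωz} decays in the lower half-plane when ω > 0 and in the upper half-plane when ω < 0.

Case ω > 0 (lower half-plane, clockwise contour ⇒ F(ω) = -2πi·ΣRes):
  Res_{z = - \frac{9 \sqrt{2}}{4} - \frac{9 \sqrt{2} i}{4}} g(z) = \frac{5 \sqrt{2} \left(1 + i\right) e^{\frac{9 \sqrt{2} \omega \left(-1 + i\right)}{4}}}{729}
  Res_{z = \frac{9 \sqrt{2}}{4} - \frac{9 \sqrt{2} i}{4}} g(z) = \frac{5 \sqrt{2} \left(-1 + i\right) e^{- \frac{9 \sqrt{2} \omega \left(1 + i\right)}{4}}}{729}
  F(ω) = -2πi·ΣRes = \frac{10 \sqrt{2} \pi \left(\left(1 - i\right) e^{\frac{9 \sqrt{2} i \omega}{2}} + 1 + i\right) e^{- \frac{9 \sqrt{2} \omega \left(1 + i\right)}{4}}}{729} = \frac{40 \pi e^{- \frac{9 \sqrt{2} \omega}{4}} \sin{\left(\frac{9 \sqrt{2} \omega}{4} + \frac{\pi}{4} \right)}}{729}

Case ω < 0 (upper half-plane, counterclockwise contour ⇒ F(ω) = +2πi·ΣRes):
  Res_{z = \frac{9 \sqrt{2}}{4} + \frac{9 \sqrt{2} i}{4}} g(z) = - \frac{5 \sqrt{2} \left(1 + i\right) e^{\frac{9 \sqrt{2} \omega \left(1 - i\right)}{4}}}{729}
  Res_{z = - \frac{9 \sqrt{2}}{4} + \frac{9 \sqrt{2} i}{4}} g(z) = \frac{5 \sqrt{2} \left(1 - i\right) e^{\frac{9 \sqrt{2} \omega \left(1 + i\right)}{4}}}{729}
  F(ω) = 2πi·ΣRes = - \frac{10 \sqrt{2} i \pi \left(\left(1 + i\right) e^{\frac{9 \sqrt{2} \omega \left(1 - i\right)}{4}} - \left(1 - i\right) e^{\frac{9 \sqrt{2} \omega \left(1 + i\right)}{4}}\right)}{729} = \frac{40 \pi e^{\frac{9 \sqrt{2} \omega}{4}} \cos{\left(\frac{9 \sqrt{2} \omega}{4} + \frac{\pi}{4} \right)}}{729}

Both cases combine into a single formula in |ω|:

F(ω) = \frac{40 \pi e^{- \frac{9 \sqrt{2} \left|{\omega}\right|}{4}} \sin{\left(\frac{9 \sqrt{2} \left|{\omega}\right|}{4} + \frac{\pi}{4} \right)}}{729}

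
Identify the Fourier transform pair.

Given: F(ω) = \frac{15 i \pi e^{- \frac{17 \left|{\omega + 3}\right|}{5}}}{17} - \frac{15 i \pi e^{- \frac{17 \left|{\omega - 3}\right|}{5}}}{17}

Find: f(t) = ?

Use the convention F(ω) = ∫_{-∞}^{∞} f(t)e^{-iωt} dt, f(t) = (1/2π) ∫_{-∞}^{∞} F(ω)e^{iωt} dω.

f(t) = \frac{6 \sin{\left(3 t \right)}}{t^{2} + \frac{289}{25}}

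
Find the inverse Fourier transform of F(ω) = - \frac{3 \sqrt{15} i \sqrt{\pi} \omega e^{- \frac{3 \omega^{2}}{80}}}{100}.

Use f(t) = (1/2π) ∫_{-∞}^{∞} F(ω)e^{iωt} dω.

f(t) = 4 t e^{- \frac{20 t^{2}}{3}}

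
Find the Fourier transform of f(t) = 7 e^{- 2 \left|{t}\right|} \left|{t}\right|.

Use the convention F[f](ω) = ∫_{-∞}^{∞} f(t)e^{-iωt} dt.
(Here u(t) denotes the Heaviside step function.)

F(ω) = \frac{14 \left(4 - \omega^{2}\right)}{\left(\omega^{2} + 4\right)^{2}}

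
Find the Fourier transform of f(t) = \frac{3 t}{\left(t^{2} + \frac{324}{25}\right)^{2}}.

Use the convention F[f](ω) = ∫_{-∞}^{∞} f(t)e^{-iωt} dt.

F(ω) = - \frac{5 i \pi \omega e^{- \frac{18 \left|{\omega}\right|}{5}}}{12}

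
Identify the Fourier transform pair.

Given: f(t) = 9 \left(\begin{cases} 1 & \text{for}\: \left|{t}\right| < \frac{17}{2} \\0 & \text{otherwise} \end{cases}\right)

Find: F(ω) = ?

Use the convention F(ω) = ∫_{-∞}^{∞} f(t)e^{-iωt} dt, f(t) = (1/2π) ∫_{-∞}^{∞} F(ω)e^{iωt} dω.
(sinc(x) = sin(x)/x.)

F(ω) = 153 \operatorname{sinc}{\left(\frac{17 \omega}{2} \right)}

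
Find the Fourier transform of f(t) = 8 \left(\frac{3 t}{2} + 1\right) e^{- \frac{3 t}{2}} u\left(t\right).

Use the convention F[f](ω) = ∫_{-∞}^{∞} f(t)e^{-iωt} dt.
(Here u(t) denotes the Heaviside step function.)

F(ω) = \frac{32 \left(- i \omega - 3\right)}{4 \omega^{2} - 12 i \omega - 9}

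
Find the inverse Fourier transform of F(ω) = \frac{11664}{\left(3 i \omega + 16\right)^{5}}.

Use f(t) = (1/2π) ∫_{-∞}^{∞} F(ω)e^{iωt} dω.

f(t) = 2 t^{4} e^{- \frac{16 t}{3}} u\left(t\right)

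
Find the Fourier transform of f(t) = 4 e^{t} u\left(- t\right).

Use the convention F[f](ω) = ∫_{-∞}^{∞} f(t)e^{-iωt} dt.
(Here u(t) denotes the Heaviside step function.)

F(ω) = \frac{4 i}{\omega + i}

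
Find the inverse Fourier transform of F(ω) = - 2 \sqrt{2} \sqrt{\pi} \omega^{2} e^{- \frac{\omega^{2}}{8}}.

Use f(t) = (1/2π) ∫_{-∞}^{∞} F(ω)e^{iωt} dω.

f(t) = 8 \left(8 t^{2} - 2\right) e^{- 2 t^{2}}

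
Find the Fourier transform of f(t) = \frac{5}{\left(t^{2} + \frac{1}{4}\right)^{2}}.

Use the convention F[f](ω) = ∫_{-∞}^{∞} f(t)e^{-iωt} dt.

F(ω) = 10 \pi \left(\left|{\omega}\right| + 2\right) e^{- \frac{\left|{\omega}\right|}{2}}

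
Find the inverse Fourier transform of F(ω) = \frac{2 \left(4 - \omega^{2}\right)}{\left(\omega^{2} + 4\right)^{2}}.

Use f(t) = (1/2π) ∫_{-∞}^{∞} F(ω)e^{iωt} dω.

f(t) = e^{- 2 \left|{t}\right|} \left|{t}\right|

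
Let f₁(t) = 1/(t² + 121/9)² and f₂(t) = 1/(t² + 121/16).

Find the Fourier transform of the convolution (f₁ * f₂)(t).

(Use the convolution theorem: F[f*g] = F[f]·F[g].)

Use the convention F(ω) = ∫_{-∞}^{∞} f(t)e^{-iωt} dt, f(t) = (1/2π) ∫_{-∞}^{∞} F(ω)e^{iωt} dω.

F[f₁*f₂](ω) = \frac{18 \pi^{2} \left(11 \left|{\omega}\right| + 3\right) e^{- \frac{77 \left|{\omega}\right|}{12}}}{14641}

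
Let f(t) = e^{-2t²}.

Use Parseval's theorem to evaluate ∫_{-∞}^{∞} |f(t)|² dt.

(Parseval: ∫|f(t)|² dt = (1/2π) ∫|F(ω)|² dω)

∫|f(t)|² dt = \frac{\sqrt{\pi}}{2}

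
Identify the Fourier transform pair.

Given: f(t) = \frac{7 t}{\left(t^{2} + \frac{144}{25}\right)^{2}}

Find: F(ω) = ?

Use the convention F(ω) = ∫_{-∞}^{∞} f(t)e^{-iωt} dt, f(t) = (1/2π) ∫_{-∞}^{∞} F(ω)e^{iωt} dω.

F(ω) = - \frac{35 i \pi \omega e^{- \frac{12 \left|{\omega}\right|}{5}}}{24}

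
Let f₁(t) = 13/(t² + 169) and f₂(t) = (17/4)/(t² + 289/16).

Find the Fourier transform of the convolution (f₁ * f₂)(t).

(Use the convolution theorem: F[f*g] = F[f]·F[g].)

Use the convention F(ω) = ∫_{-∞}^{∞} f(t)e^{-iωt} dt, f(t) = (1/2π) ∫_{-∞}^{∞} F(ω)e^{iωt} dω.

F[f₁*f₂](ω) = \pi^{2} e^{- \frac{69 \left|{\omega}\right|}{4}}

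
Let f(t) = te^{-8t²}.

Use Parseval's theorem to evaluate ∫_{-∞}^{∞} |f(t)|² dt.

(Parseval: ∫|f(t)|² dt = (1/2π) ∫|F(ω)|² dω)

∫|f(t)|² dt = \frac{\sqrt{\pi}}{128}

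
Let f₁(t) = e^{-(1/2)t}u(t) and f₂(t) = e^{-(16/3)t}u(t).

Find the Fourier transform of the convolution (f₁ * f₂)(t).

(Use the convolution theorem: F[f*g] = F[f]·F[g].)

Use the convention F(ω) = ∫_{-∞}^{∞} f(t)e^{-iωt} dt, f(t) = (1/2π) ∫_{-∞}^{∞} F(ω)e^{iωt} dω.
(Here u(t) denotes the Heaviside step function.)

F[f₁*f₂](ω) = \frac{6}{- 6 \omega^{2} + 35 i \omega + 16}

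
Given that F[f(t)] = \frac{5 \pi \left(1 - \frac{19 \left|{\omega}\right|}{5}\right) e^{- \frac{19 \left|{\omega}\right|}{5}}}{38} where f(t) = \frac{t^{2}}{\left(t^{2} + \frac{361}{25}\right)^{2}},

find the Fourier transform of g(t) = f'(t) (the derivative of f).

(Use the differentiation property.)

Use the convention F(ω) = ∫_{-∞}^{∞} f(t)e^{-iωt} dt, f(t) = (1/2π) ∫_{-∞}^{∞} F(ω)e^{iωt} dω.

F[g](ω) = \frac{i \pi \omega \left(5 - 19 \left|{\omega}\right|\right) e^{- \frac{19 \left|{\omega}\right|}{5}}}{38}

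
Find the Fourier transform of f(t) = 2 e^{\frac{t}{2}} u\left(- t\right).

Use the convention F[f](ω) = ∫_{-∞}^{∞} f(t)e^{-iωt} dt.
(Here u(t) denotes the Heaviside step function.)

F(ω) = \frac{4 i}{2 \omega + i}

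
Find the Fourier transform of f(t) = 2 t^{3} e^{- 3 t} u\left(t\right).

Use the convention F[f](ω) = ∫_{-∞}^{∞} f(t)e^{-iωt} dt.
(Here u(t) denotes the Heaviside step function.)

F(ω) = \frac{12}{\left(i \omega + 3\right)^{4}}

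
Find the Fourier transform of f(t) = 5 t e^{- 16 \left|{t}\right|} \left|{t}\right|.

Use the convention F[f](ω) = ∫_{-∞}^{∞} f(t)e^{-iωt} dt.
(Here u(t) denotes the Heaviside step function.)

F(ω) = \frac{20 i \omega \left(\omega^{2} - 768\right)}{\left(\omega^{2} + 256\right)^{3}}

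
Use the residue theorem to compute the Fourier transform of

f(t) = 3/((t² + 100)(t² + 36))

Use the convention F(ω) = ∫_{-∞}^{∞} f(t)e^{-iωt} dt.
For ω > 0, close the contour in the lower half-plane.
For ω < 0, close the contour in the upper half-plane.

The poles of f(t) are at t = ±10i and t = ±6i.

Let g(z) = f(z)e^{-iωz}; for large |z| the factor e^{-iωz} decays in the lower half-plane when ω > 0 and in the upper half-plane when ω < 0.

Case ω > 0 (lower half-plane, clockwise contour ⇒ F(ω) = -2πi·ΣRes):
  Res_{z = - 10 i} g(z) = - \frac{3 i e^{- 10 \omega}}{1280}
  Res_{z = - 6 i} g(z) = \frac{i e^{- 6 \omega}}{256}
  F(ω) = -2πi·ΣRes = \frac{\pi \left(5 e^{4 \omega} - 3\right) e^{- 10 \omega}}{640}

Case ω < 0 (upper half-plane, counterclockwise contour ⇒ F(ω) = +2πi·ΣRes):
  Res_{z = 10 i} g(z) = \frac{3 i e^{10 \omega}}{1280}
  Res_{z = 6 i} g(z) = - \frac{i e^{6 \omega}}{256}
  F(ω) = 2πi·ΣRes = \frac{\pi \left(5 - 3 e^{4 \omega}\right) e^{6 \omega}}{640}

Both cases combine into a single formula in |ω|:

F(ω) = \frac{\pi \left(5 e^{4 \left|{\omega}\right|} - 3\right) e^{- 10 \left|{\omega}\right|}}{640}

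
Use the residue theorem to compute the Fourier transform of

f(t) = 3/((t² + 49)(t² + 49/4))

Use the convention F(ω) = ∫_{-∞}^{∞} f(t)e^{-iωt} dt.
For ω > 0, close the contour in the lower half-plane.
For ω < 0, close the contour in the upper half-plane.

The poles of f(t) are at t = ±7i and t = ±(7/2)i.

Let g(z) = f(z)e^{-iωz}; for large |z| the factor e^{-iωz} decays in the lower half-plane when ω > 0 and in the upper half-plane when ω < 0.

Case ω > 0 (lower half-plane, clockwise contour ⇒ F(ω) = -2πi·ΣRes):
  Res_{z = - 7 i} g(z) = - \frac{2 i e^{- 7 \omega}}{343}
  Res_{z = - \frac{7 i}{2}} g(z) = \frac{4 i e^{- \frac{7 \omega}{2}}}{343}
  F(ω) = -2πi·ΣRes = - \frac{4 \pi e^{- 7 \omega}}{343} + \frac{8 \pi e^{- \frac{7 \omega}{2}}}{343}

Case ω < 0 (upper half-plane, counterclockwise contour ⇒ F(ω) = +2πi·ΣRes):
  Res_{z = 7 i} g(z) = \frac{2 i e^{7 \omega}}{343}
  Res_{z = \frac{7 i}{2}} g(z) = - \frac{4 i e^{\frac{7 \omega}{2}}}{343}
  F(ω) = 2πi·ΣRes = \frac{4 \pi \left(2 e^{\frac{7 \omega}{2}} - e^{7 \omega}\right)}{343}

Both cases combine into a single formula in |ω|:

F(ω) = - \frac{4 \pi e^{- 7 \left|{\omega}\right|}}{343} + \frac{8 \pi e^{- \frac{7 \left|{\omega}\right|}{2}}}{343}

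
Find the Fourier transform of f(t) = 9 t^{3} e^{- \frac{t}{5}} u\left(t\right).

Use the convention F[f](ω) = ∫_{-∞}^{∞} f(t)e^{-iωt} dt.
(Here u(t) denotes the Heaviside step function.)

F(ω) = \frac{33750}{\left(5 i \omega + 1\right)^{4}}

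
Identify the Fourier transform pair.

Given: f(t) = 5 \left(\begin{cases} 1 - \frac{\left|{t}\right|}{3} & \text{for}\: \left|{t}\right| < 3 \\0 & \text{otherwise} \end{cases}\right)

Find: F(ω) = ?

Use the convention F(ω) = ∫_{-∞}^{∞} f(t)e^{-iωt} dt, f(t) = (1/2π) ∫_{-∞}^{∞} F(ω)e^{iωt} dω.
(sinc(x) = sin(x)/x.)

F(ω) = 15 \operatorname{sinc}^{2}{\left(\frac{3 \omega}{2} \right)}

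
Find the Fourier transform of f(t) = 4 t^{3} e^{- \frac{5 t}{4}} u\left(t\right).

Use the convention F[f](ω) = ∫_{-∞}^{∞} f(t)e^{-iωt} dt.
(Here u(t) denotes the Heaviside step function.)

F(ω) = \frac{6144}{\left(4 i \omega + 5\right)^{4}}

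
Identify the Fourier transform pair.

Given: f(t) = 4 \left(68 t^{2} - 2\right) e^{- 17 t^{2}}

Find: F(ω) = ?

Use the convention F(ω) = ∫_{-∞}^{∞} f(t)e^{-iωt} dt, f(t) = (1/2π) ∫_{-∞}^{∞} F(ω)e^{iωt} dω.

F(ω) = - \frac{4 \sqrt{17} \sqrt{\pi} \omega^{2} e^{- \frac{\omega^{2}}{68}}}{289}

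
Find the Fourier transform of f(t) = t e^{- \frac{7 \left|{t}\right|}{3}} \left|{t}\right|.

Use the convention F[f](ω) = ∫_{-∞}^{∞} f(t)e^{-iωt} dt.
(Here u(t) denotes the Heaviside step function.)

F(ω) = \frac{972 i \omega \left(3 \omega^{2} - 49\right)}{\left(9 \omega^{2} + 49\right)^{3}}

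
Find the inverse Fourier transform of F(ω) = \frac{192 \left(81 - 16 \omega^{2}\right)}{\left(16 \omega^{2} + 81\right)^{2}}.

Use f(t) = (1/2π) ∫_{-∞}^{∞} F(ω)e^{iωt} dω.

f(t) = 6 e^{- \frac{9 \left|{t}\right|}{4}} \left|{t}\right|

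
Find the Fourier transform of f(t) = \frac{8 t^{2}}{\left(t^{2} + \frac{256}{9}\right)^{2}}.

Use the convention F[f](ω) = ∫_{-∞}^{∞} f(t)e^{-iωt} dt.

F(ω) = \frac{\pi \left(3 - 16 \left|{\omega}\right|\right) e^{- \frac{16 \left|{\omega}\right|}{3}}}{4}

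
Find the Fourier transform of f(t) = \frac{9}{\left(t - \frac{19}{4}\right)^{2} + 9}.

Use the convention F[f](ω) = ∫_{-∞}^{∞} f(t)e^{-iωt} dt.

F(ω) = 3 \pi e^{- \frac{19 i \omega}{4} - 3 \left|{\omega}\right|}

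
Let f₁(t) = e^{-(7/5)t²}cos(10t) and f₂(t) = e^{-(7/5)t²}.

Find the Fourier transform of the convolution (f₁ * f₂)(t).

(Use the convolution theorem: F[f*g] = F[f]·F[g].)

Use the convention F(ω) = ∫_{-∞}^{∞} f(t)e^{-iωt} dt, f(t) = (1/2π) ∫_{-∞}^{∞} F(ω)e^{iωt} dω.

F[f₁*f₂](ω) = \frac{5 \pi \left(e^{\frac{50 \omega}{7}} + 1\right) e^{- \frac{5 \omega^{2}}{14} - \frac{25 \omega}{7} - \frac{125}{7}}}{14}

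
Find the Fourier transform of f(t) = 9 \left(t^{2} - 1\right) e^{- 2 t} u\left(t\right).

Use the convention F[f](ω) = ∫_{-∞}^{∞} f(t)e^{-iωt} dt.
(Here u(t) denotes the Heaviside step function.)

F(ω) = \frac{9 \left(2 i \omega - \left(i \omega + 2\right)^{3} + 4\right)}{\left(i \omega + 2\right)^{4}}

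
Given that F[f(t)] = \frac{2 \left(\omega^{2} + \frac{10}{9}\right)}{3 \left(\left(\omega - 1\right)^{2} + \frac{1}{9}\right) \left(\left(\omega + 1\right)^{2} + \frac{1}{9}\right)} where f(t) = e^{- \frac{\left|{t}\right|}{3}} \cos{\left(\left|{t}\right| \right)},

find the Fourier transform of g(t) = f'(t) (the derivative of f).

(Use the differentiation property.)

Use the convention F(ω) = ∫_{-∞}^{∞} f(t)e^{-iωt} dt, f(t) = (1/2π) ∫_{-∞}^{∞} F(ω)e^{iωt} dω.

F[g](ω) = \frac{6 i \omega \left(9 \omega^{2} + 10\right)}{81 \omega^{4} - 144 \omega^{2} + 100}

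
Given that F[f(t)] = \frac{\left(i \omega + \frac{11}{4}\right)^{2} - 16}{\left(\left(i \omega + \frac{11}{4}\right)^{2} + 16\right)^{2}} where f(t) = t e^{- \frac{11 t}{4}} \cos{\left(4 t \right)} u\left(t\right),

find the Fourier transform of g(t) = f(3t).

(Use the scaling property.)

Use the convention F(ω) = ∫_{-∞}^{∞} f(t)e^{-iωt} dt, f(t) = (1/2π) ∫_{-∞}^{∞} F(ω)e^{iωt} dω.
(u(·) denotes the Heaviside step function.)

F[g](ω) = \frac{48 \left(\left(4 i \omega + 33\right)^{2} - 2304\right)}{\left(\left(4 i \omega + 33\right)^{2} + 2304\right)^{2}}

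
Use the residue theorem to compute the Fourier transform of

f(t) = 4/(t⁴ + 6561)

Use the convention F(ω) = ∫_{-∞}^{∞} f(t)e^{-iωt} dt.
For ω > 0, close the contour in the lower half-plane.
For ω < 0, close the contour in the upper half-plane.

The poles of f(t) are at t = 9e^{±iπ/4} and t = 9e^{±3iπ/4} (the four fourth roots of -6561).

Let g(z) = f(z)e^{-iωz}; for large |z| the factor e^{-iωz} decays in the lower half-plane when ω > 0 and in the upper half-plane when ω < 0.

Case ω > 0 (lower half-plane, clockwise contour ⇒ F(ω) = -2πi·ΣRes):
  Res_{z = - \frac{9 \sqrt{2}}{2} - \frac{9 \sqrt{2} i}{2}} g(z) = \frac{\sqrt{2} i \left(1 - i\right) e^{\frac{9 \sqrt{2} \omega \left(-1 + i\right)}{2}}}{1458}
  Res_{z = \frac{9 \sqrt{2}}{2} - \frac{9 \sqrt{2} i}{2}} g(z) = \frac{\sqrt{2} i \left(1 + i\right) e^{- \frac{9 \sqrt{2} \omega \left(1 + i\right)}{2}}}{1458}
  F(ω) = -2πi·ΣRes = \frac{\sqrt{2} \pi \left(\left(1 - i\right) e^{9 \sqrt{2} i \omega} + 1 + i\right) e^{- \frac{9 \sqrt{2} \omega \left(1 + i\right)}{2}}}{729} = \frac{4 \pi e^{- \frac{9 \sqrt{2} \omega}{2}} \sin{\left(\frac{9 \sqrt{2} \omega}{2} + \frac{\pi}{4} \right)}}{729}

Case ω < 0 (upper half-plane, counterclockwise contour ⇒ F(ω) = +2πi·ΣRes):
  Res_{z = \frac{9 \sqrt{2}}{2} + \frac{9 \sqrt{2} i}{2}} g(z) = \frac{\sqrt{2} i \left(-1 + i\right) e^{\frac{9 \sqrt{2} \omega \left(1 - i\right)}{2}}}{1458}
  Res_{z = - \frac{9 \sqrt{2}}{2} + \frac{9 \sqrt{2} i}{2}} g(z) = \frac{\sqrt{2} \left(1 - i\right) e^{\frac{9 \sqrt{2} \omega \left(1 + i\right)}{2}}}{1458}
  F(ω) = 2πi·ΣRes = - \frac{\sqrt{2} i \pi \left(i \left(1 - i\right) e^{\frac{9 \sqrt{2} \omega \left(1 - i\right)}{2}} - \left(1 - i\right) e^{\frac{9 \sqrt{2} \omega \left(1 + i\right)}{2}}\right)}{729} = \frac{4 \pi e^{\frac{9 \sqrt{2} \omega}{2}} \cos{\left(\frac{9 \sqrt{2} \omega}{2} + \frac{\pi}{4} \right)}}{729}

Both cases combine into a single formula in |ω|:

F(ω) = \frac{4 \pi e^{- \frac{9 \sqrt{2} \left|{\omega}\right|}{2}} \sin{\left(\frac{9 \sqrt{2} \left|{\omega}\right|}{2} + \frac{\pi}{4} \right)}}{729}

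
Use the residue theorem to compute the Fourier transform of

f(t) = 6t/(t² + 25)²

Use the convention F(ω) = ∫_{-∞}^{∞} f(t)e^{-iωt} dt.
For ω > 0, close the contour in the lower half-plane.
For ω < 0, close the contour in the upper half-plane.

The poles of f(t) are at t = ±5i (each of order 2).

Let g(z) = f(z)e^{-iωz}; for large |z| the factor e^{-iωz} decays in the lower half-plane when ω > 0 and in the upper half-plane when ω < 0.

Case ω > 0 (lower half-plane, clockwise contour ⇒ F(ω) = -2πi·ΣRes):
  Res_{z = - 5 i} g(z) = \frac{3 \omega e^{- 5 \omega}}{10} (pole of order 2)
  F(ω) = -2πi·ΣRes = - \frac{3 i \pi \omega e^{- 5 \omega}}{5}

Case ω < 0 (upper half-plane, counterclockwise contour ⇒ F(ω) = +2πi·ΣRes):
  Res_{z = 5 i} g(z) = - \frac{3 \omega e^{5 \omega}}{10} (pole of order 2)
  F(ω) = 2πi·ΣRes = - \frac{3 i \pi \omega e^{5 \omega}}{5}

Both cases combine into a single formula in |ω|:

F(ω) = - \frac{3 i \pi \omega e^{- 5 \left|{\omega}\right|}}{5}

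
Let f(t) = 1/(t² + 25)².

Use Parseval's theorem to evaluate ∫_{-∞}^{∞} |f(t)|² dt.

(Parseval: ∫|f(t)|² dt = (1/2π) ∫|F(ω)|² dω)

∫|f(t)|² dt = \frac{\pi}{250000}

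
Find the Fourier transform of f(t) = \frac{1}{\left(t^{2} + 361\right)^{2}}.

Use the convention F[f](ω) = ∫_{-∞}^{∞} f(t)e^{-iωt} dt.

F(ω) = \frac{\pi \left(19 \left|{\omega}\right| + 1\right) e^{- 19 \left|{\omega}\right|}}{13718}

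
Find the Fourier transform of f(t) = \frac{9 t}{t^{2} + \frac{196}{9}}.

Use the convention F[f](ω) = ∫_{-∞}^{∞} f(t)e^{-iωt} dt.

F(ω) = - 9 i \pi e^{- \frac{14 \left|{\omega}\right|}{3}} \operatorname{sign}{\left(\omega \right)}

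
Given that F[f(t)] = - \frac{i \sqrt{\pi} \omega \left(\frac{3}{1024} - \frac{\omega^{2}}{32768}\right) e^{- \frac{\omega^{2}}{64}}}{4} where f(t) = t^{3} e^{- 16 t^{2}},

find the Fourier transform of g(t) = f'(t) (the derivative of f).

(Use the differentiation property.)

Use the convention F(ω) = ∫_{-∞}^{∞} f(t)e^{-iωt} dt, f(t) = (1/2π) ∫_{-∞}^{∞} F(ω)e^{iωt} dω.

F[g](ω) = \frac{\sqrt{\pi} \omega^{2} \left(96 - \omega^{2}\right) e^{- \frac{\omega^{2}}{64}}}{131072}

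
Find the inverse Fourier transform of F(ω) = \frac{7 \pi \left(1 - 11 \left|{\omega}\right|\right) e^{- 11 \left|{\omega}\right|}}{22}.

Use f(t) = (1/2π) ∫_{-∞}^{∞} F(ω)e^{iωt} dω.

f(t) = \frac{7 t^{2}}{\left(t^{2} + 121\right)^{2}}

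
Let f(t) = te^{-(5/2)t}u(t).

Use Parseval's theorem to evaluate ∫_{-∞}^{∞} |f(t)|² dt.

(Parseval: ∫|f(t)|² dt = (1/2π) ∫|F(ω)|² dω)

∫|f(t)|² dt = \frac{2}{125}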